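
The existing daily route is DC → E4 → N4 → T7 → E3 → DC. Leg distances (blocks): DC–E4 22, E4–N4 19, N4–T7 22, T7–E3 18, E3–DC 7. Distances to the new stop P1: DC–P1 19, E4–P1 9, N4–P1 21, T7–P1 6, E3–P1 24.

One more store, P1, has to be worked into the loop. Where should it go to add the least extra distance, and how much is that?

Minimum extra distance: 5 blocks, inserting P1 between N4 and T7.

Insertion cost between consecutive stops i–j is d(i,P1) + d(P1,j) − d(i,j):
  between DC and E4: 19 + 9 − 22 = 6
  between E4 and N4: 9 + 21 − 19 = 11
  between N4 and T7: 21 + 6 − 22 = 5
  between T7 and E3: 6 + 24 − 18 = 12
  between E3 and DC: 24 + 19 − 7 = 36
Cheapest insertion is between N4 and T7, adding 5.
New total = 88 + 5 = 93.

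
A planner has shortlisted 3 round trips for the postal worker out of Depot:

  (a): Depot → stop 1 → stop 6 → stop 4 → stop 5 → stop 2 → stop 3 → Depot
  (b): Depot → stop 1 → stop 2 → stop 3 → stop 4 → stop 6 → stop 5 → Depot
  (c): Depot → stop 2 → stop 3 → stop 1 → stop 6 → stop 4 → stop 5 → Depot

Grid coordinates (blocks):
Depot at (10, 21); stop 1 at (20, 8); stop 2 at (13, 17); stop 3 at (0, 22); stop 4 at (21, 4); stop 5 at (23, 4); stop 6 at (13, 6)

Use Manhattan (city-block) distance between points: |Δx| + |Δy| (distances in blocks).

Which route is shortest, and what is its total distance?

(a): 23 + 9 + 10 + 2 + 23 + 18 + 11 = 96
(b): 23 + 16 + 18 + 39 + 10 + 12 + 30 = 148
(c): 7 + 18 + 34 + 9 + 10 + 2 + 30 = 110

Shortest is (a), total 96 blocks.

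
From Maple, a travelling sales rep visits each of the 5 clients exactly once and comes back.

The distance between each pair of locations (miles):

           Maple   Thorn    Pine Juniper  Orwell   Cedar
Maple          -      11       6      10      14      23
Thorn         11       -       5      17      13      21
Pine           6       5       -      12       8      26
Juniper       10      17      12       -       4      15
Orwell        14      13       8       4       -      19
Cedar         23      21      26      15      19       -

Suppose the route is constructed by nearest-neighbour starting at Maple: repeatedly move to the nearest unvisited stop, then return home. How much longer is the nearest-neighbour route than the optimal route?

Maple: Pine=6, Juniper=10, Thorn=11, Orwell=14, Cedar=23 ⇒ Pine
Pine: Thorn=5, Orwell=8, Juniper=12, Cedar=26 ⇒ Thorn
Thorn: Orwell=13, Juniper=17, Cedar=21 ⇒ Orwell
Orwell: Juniper=4, Cedar=19 ⇒ Juniper
Juniper: Cedar=15 ⇒ Cedar
NN route Maple → Pine → Thorn → Orwell → Juniper → Cedar → Maple costs 66.
Optimal: Maple → Thorn → Cedar → Juniper → Orwell → Pine → Maple costs 65 (by enumerating all 60 distinct tours).
Excess = 66 − 65 = 1.

The nearest-neighbour route is 1 miles longer than optimal.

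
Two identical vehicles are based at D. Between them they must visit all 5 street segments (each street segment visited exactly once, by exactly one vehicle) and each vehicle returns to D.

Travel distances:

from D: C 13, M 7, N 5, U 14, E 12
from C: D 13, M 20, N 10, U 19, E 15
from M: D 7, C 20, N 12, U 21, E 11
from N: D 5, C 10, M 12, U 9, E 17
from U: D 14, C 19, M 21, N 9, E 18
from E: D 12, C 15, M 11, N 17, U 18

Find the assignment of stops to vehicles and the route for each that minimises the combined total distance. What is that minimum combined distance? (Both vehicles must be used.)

74 — the smallest possible combined total.

Check every non-empty split of the stops between the two vehicles; for each half take its own optimal tour:
  {C} + {M, N, U, E}: 26 + 50 = 76
  {M} + {C, N, U, E}: 14 + 60 = 74
  {C, M} + {N, U, E}: 40 + 44 = 84
  {N} + {C, M, U, E}: 10 + 66 = 76
  {C, N} + {M, U, E}: 28 + 50 = 78
  {M, N} + {C, U, E}: 24 + 60 = 84
  … (15 splits in total)
Best: vehicle 1 D → M → D = 14; vehicle 2 D → C → E → U → N → D = 60; combined 74.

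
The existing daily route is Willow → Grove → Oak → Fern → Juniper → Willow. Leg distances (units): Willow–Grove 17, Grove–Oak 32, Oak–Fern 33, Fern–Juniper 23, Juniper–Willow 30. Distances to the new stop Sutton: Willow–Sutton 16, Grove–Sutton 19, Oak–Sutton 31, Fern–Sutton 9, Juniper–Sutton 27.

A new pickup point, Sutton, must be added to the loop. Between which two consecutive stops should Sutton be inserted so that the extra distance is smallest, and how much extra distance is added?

Insertion cost between consecutive stops i–j is d(i,Sutton) + d(Sutton,j) − d(i,j):
  between Willow and Grove: 16 + 19 − 17 = 18
  between Grove and Oak: 19 + 31 − 32 = 18
  between Oak and Fern: 31 + 9 − 33 = 7
  between Fern and Juniper: 9 + 27 − 23 = 13
  between Juniper and Willow: 27 + 16 − 30 = 13
Cheapest insertion is between Oak and Fern, adding 7.
New total = 135 + 7 = 142.

+7 — insert Sutton between Oak and Fern.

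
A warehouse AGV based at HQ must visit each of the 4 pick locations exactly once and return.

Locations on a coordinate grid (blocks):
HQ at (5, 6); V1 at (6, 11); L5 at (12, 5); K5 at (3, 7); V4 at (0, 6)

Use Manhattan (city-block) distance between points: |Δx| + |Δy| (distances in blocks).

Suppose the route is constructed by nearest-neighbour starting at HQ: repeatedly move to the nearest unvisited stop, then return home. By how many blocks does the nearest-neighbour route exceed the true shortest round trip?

2 blocks longer than the optimal tour.

From HQ: K5=3, V4=5, V1=6, L5=8 → choose K5 (3).
From K5: V4=4, V1=7, L5=11 → choose V4 (4).
From V4: V1=11, L5=13 → choose V1 (11).
From V1: L5=12 → choose L5 (12).
NN route HQ → K5 → V4 → V1 → L5 → HQ costs 38.
Optimal: HQ → L5 → V1 → K5 → V4 → HQ costs 36 (by enumerating all 12 distinct tours).
Excess = 38 − 36 = 2.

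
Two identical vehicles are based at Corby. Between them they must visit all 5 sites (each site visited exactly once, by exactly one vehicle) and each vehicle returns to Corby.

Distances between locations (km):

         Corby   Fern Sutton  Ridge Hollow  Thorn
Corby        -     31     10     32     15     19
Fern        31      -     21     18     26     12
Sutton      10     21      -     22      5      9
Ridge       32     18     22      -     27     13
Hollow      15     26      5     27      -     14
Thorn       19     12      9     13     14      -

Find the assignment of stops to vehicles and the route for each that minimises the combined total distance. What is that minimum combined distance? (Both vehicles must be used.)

Minimum combined distance: 111 km.

Try each way of splitting the stops between the two vehicles (each non-empty) and, for each split, find the best tour for each vehicle:
  {Fern} + {Sutton, Ridge, Hollow, Thorn}: 62 + 74 = 136
  {Sutton} + {Fern, Ridge, Hollow, Thorn}: 20 + 91 = 111
  {Fern, Sutton} + {Ridge, Hollow, Thorn}: 62 + 74 = 136
  {Ridge} + {Fern, Sutton, Hollow, Thorn}: 64 + 72 = 136
  {Fern, Ridge} + {Sutton, Hollow, Thorn}: 81 + 48 = 129
  {Sutton, Ridge} + {Fern, Hollow, Thorn}: 64 + 72 = 136
  … (15 splits in total)
Best: vehicle 1 Corby → Sutton → Corby = 20; vehicle 2 Corby → Fern → Ridge → Thorn → Hollow → Corby = 91; combined 111.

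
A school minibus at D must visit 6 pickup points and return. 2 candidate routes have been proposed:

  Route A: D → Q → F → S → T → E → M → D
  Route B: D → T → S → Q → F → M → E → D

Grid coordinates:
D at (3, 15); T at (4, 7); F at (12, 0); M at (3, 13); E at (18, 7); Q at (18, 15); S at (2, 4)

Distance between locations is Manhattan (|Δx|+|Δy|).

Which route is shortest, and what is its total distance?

92 — Route A is the shortest.

Route A: 15 + 21 + 14 + 5 + 14 + 21 + 2 = 92
Route B: 9 + 5 + 27 + 21 + 22 + 21 + 23 = 128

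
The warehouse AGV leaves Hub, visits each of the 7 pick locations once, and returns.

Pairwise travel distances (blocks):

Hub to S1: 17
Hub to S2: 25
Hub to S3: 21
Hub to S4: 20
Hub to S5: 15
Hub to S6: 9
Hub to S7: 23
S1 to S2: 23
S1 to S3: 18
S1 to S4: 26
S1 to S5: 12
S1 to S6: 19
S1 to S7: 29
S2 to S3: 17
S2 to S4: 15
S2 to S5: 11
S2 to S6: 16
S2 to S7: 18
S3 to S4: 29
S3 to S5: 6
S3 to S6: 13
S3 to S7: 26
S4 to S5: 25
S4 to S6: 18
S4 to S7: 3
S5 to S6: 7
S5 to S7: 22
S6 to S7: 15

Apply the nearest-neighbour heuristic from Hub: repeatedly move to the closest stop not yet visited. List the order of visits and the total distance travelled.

From Hub: distances to unvisited — S6=9, S5=15, S1=17, S4=20, S3=21, S7=23, S2=25. Nearest is S6 (9).
From S6: distances to unvisited — S5=7, S3=13, S7=15, S2=16, S4=18, S1=19. Nearest is S5 (7).
From S5: distances to unvisited — S3=6, S2=11, S1=12, S7=22, S4=25. Nearest is S3 (6).
From S3: distances to unvisited — S2=17, S1=18, S7=26, S4=29. Nearest is S2 (17).
From S2: distances to unvisited — S4=15, S7=18, S1=23. Nearest is S4 (15).
From S4: distances to unvisited — S7=3, S1=26. Nearest is S7 (3).
From S7: distances to unvisited — S1=29. Nearest is S1 (29).
Return S1→Hub: 17.
Total = 9 + 7 + 6 + 17 + 15 + 3 + 29 + 17 = 103.

Nearest-neighbour total = 103 blocks; route Hub → S6 → S5 → S3 → S2 → S4 → S7 → S1 → Hub.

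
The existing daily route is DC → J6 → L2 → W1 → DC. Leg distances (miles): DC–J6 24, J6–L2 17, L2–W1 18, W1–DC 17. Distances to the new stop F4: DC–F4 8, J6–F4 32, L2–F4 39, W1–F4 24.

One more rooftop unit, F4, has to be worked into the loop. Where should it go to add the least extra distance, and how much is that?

Insertion cost between consecutive stops i–j is d(i,F4) + d(F4,j) − d(i,j):
  between DC and J6: 8 + 32 − 24 = 16
  between J6 and L2: 32 + 39 − 17 = 54
  between L2 and W1: 39 + 24 − 18 = 45
  between W1 and DC: 24 + 8 − 17 = 15
Cheapest insertion is between W1 and DC, adding 15.
New total = 76 + 15 = 91.

Minimum extra distance: 15 miles, inserting F4 between W1 and DC.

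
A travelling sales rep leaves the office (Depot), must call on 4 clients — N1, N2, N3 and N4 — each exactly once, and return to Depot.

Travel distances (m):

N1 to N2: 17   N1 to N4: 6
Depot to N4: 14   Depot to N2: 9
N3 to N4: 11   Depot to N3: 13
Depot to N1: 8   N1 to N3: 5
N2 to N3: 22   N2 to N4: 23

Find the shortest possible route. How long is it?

Minimum total distance: 56 m.

There are 12 distinct closed tours to check (reversals are equivalent).
Depot→N1→N2→N3→N4→Depot: 8+17+22+11+14 = 72
Depot→N1→N2→N4→N3→Depot: 8+17+23+11+13 = 72
Depot→N1→N3→N2→N4→Depot: 8+5+22+23+14 = 72
Depot→N1→N3→N4→N2→Depot: 8+5+11+23+9 = 56
Depot→N1→N4→N2→N3→Depot: 8+6+23+22+13 = 72
Depot→N1→N4→N3→N2→Depot: 8+6+11+22+9 = 56
Depot→N2→N1→N3→N4→Depot: 9+17+5+11+14 = 56
Depot→N2→N1→N4→N3→Depot: 9+17+6+11+13 = 56
Depot→N2→N3→N1→N4→Depot: 9+22+5+6+14 = 56
Depot→N2→N4→N1→N3→Depot: 9+23+6+5+13 = 56
Depot→N3→N1→N2→N4→Depot: 13+5+17+23+14 = 72
Depot→N3→N2→N1→N4→Depot: 13+22+17+6+14 = 72
The minimum is 56.
One optimal route: Depot → N1 → N3 → N4 → N2 → Depot (or its reverse).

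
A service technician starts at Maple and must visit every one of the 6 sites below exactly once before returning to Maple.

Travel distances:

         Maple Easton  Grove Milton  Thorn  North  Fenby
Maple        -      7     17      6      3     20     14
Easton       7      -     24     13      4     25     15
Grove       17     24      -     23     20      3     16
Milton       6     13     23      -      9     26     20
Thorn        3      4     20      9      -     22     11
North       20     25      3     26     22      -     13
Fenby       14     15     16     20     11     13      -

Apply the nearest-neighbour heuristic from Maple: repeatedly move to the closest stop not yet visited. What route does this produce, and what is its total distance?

Total distance 73 via the nearest-neighbour route Maple → Thorn → Easton → Milton → Fenby → North → Grove → Maple.

Maple → [Thorn:3 / Milton:6 / Easton:7 / Fenby:14 / Grove:17 / North:20] → Thorn (3)
Thorn → [Easton:4 / Milton:9 / Fenby:11 / Grove:20 / North:22] → Easton (4)
Easton → [Milton:13 / Fenby:15 / Grove:24 / North:25] → Milton (13)
Milton → [Fenby:20 / Grove:23 / North:26] → Fenby (20)
Fenby → [North:13 / Grove:16] → North (13)
North → [Grove:3] → Grove (3)
Return Grove→Maple: 17.
Total = 3 + 4 + 13 + 20 + 13 + 3 + 17 = 73.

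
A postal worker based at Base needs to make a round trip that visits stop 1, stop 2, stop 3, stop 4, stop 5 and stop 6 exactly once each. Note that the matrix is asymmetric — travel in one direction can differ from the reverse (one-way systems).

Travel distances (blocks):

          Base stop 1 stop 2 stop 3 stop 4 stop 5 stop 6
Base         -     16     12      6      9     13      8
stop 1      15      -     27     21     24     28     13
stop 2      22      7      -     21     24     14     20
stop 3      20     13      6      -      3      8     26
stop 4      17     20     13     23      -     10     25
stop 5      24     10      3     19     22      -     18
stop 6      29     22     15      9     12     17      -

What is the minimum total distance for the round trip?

Base → stop 1 → stop 2 → stop 3 → stop 4 → stop 5 → stop 6 → Base: 16+27+21+3+10+18+29 = 124
Base → stop 1 → stop 2 → stop 3 → stop 4 → stop 6 → stop 5 → Base: 16+27+21+3+25+17+24 = 133
Base → stop 1 → stop 2 → stop 3 → stop 5 → stop 4 → stop 6 → Base: 16+27+21+8+22+25+29 = 148
Base → stop 1 → stop 2 → stop 3 → stop 5 → stop 6 → stop 4 → Base: 16+27+21+8+18+12+17 = 119
Base → stop 1 → stop 2 → stop 3 → stop 6 → stop 4 → stop 5 → Base: 16+27+21+26+12+10+24 = 136
Base → stop 1 → stop 2 → stop 3 → stop 6 → stop 5 → stop 4 → Base: 16+27+21+26+17+22+17 = 146
Base → stop 1 → stop 2 → stop 4 → stop 3 → stop 5 → stop 6 → Base: 16+27+24+23+8+18+29 = 145
Base → stop 1 → stop 2 → stop 4 → stop 3 → stop 6 → stop 5 → Base: 16+27+24+23+26+17+24 = 157
… (712 more)
Base → stop 6 → stop 3 → stop 4 → stop 5 → stop 2 → stop 1 → Base: 8+9+3+10+3+7+15 = 55  ← best
The minimum is 55.
One optimal route: Base → stop 6 → stop 3 → stop 4 → stop 5 → stop 2 → stop 1 → Base.

Shortest round trip = 55 blocks.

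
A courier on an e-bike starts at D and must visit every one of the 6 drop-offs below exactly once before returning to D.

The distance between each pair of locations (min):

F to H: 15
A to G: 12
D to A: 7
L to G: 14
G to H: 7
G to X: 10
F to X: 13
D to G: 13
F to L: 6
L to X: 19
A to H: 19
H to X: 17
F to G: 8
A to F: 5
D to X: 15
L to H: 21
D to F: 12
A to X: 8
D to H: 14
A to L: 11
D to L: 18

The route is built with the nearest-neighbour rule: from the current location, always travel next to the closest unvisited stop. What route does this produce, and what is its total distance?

Total distance 71 min via the nearest-neighbour route D → A → F → L → G → H → X → D.

From D: distances to unvisited — A=7, F=12, G=13, H=14, X=15, L=18. Nearest is A (7).
From A: distances to unvisited — F=5, X=8, L=11, G=12, H=19. Nearest is F (5).
From F: distances to unvisited — L=6, G=8, X=13, H=15. Nearest is L (6).
From L: distances to unvisited — G=14, X=19, H=21. Nearest is G (14).
From G: distances to unvisited — H=7, X=10. Nearest is H (7).
From H: distances to unvisited — X=17. Nearest is X (17).
Return X→D: 15.
Total = 7 + 5 + 6 + 14 + 7 + 17 + 15 = 71.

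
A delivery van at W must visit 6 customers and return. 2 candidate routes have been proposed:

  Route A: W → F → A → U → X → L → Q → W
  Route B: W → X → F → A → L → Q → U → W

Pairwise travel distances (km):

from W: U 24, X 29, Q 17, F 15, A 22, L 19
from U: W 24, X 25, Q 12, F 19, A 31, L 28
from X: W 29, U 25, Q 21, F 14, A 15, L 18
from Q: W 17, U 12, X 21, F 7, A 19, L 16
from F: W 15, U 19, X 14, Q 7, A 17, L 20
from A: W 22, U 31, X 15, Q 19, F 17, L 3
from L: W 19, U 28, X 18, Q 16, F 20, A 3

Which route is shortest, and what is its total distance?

115 km — Route B is the shortest.

Route A: 15 + 17 + 31 + 25 + 18 + 16 + 17 = 139
Route B: 29 + 14 + 17 + 3 + 16 + 12 + 24 = 115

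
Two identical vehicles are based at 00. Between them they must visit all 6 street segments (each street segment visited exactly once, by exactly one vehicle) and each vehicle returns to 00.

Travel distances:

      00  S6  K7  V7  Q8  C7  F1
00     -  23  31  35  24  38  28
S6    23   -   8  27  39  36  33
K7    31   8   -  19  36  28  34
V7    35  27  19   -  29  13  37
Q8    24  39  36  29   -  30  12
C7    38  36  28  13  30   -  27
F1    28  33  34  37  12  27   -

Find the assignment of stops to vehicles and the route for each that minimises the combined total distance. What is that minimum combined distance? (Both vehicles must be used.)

165 — the smallest possible combined total.

Check every non-empty split of the stops between the two vehicles; for each half take its own optimal tour:
  {S6} + {K7, V7, Q8, C7, F1}: 46 + 126 = 172
  {K7} + {S6, V7, Q8, C7, F1}: 62 + 126 = 188
  {S6, K7} + {V7, Q8, C7, F1}: 62 + 111 = 173
  {V7} + {S6, K7, Q8, C7, F1}: 70 + 122 = 192
  {S6, V7} + {K7, Q8, C7, F1}: 85 + 122 = 207
  {K7, V7} + {S6, Q8, C7, F1}: 85 + 122 = 207
  … (31 splits in total)
  {S6, K7, V7, C7} + {Q8, F1}: 101 + 64 = 165  ← best
Best: vehicle 1 00 → S6 → K7 → V7 → C7 → 00 = 101; vehicle 2 00 → Q8 → F1 → 00 = 64; combined 165.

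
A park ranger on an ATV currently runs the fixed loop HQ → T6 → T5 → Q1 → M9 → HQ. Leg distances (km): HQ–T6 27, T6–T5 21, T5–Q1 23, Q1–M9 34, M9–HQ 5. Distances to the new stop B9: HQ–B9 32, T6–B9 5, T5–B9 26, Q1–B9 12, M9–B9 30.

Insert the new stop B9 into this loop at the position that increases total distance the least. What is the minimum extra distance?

Minimum extra distance: 8 km, inserting B9 between Q1 and M9.

Insertion cost between consecutive stops i–j is d(i,B9) + d(B9,j) − d(i,j):
  between HQ and T6: 32 + 5 − 27 = 10
  between T6 and T5: 5 + 26 − 21 = 10
  between T5 and Q1: 26 + 12 − 23 = 15
  between Q1 and M9: 12 + 30 − 34 = 8
  between M9 and HQ: 30 + 32 − 5 = 57
Cheapest insertion is between Q1 and M9, adding 8.
New total = 110 + 8 = 118.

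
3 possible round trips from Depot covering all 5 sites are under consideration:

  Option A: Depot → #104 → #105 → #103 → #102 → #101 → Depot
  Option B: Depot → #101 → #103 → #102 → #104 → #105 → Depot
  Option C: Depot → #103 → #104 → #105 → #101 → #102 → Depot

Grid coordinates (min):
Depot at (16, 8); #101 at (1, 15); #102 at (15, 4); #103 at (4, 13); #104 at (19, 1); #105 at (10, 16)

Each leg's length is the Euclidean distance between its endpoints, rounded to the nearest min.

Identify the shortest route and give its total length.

Option A: 8 + 17 + 7 + 14 + 18 + 17 = 81
Option B: 17 + 4 + 14 + 5 + 17 + 10 = 67
Option C: 13 + 19 + 17 + 9 + 18 + 4 = 80

67 min — Option B is the shortest.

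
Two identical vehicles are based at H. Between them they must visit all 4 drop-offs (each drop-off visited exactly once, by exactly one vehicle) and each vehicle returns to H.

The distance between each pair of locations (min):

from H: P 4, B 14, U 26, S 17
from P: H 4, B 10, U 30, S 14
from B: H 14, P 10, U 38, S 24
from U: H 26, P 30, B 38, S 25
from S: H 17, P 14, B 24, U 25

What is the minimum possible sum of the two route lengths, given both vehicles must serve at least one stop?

Try each way of splitting the stops between the two vehicles (each non-empty) and, for each split, find the best tour for each vehicle:
  {P} + {B, U, S}: 8 + 89 = 97
  {B} + {P, U, S}: 28 + 69 = 97
  {P, B} + {U, S}: 28 + 68 = 96
  {U} + {P, B, S}: 52 + 55 = 107
  {P, U} + {B, S}: 60 + 55 = 115
  {B, U} + {P, S}: 78 + 35 = 113
  … (7 splits in total)
Best: vehicle 1 H → P → B → H = 28; vehicle 2 H → U → S → H = 68; combined 96.

Minimum combined distance: 96 min.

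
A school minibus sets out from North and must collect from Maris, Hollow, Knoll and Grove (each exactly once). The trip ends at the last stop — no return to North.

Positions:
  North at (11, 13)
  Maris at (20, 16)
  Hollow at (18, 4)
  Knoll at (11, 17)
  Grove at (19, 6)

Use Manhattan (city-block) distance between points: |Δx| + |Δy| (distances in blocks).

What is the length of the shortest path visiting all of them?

There are 4! = 24 possible orderings.
North→Maris→Hollow→Knoll→Grove: 12+14+20+19 = 65
North→Maris→Hollow→Grove→Knoll: 12+14+3+19 = 48
North→Maris→Knoll→Hollow→Grove: 12+10+20+3 = 45
North→Maris→Knoll→Grove→Hollow: 12+10+19+3 = 44
North→Maris→Grove→Hollow→Knoll: 12+11+3+20 = 46
North→Maris→Grove→Knoll→Hollow: 12+11+19+20 = 62
North→Hollow→Maris→Knoll→Grove: 16+14+10+19 = 59
North→Hollow→Maris→Grove→Knoll: 16+14+11+19 = 60
North→Hollow→Knoll→Maris→Grove: 16+20+10+11 = 57
North→Hollow→Knoll→Grove→Maris: 16+20+19+11 = 66
North→Hollow→Grove→Maris→Knoll: 16+3+11+10 = 40
North→Hollow→Grove→Knoll→Maris: 16+3+19+10 = 48
North→Knoll→Maris→Hollow→Grove: 4+10+14+3 = 31
North→Knoll→Maris→Grove→Hollow: 4+10+11+3 = 28
… (10 more)
The minimum is 28.
One shortest path: North → Knoll → Maris → Grove → Hollow.

Shortest open route: 28 blocks.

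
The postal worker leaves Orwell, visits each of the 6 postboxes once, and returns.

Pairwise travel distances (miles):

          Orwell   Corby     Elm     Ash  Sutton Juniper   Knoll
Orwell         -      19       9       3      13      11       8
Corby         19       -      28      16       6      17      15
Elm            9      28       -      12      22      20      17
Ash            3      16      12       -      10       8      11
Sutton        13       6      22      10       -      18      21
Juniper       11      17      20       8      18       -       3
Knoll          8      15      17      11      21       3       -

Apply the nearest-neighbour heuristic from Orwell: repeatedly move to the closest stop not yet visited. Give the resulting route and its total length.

Total distance 66 miles via the nearest-neighbour route Orwell → Ash → Juniper → Knoll → Corby → Sutton → Elm → Orwell.

At Orwell the remaining stops are Ash 3, Knoll 8, Elm 9, Juniper 11, Sutton 13, Corby 19; go to Ash.
At Ash the remaining stops are Juniper 8, Sutton 10, Knoll 11, Elm 12, Corby 16; go to Juniper.
At Juniper the remaining stops are Knoll 3, Corby 17, Sutton 18, Elm 20; go to Knoll.
At Knoll the remaining stops are Corby 15, Elm 17, Sutton 21; go to Corby.
At Corby the remaining stops are Sutton 6, Elm 28; go to Sutton.
At Sutton the remaining stops are Elm 22; go to Elm.
Return Elm→Orwell: 9.
Total = 3 + 8 + 3 + 15 + 6 + 22 + 9 = 66.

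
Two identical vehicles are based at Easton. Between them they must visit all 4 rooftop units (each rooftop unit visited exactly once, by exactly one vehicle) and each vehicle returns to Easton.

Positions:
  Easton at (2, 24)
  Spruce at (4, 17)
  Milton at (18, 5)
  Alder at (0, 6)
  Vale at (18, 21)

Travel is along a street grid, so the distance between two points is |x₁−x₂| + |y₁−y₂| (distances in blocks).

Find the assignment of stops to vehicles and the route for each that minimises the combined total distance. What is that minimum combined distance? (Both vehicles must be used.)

Minimum combined distance: 92 blocks.

There are 2^3 − 1 = 7 ways to divide the 4 stops into two non-empty groups. For each, the best each vehicle can do is its own shortest tour through its group:
  {Spruce} + {Milton, Alder, Vale}: 18 + 74 = 92
  {Milton} + {Spruce, Alder, Vale}: 70 + 72 = 142
  {Spruce, Milton} + {Alder, Vale}: 70 + 72 = 142
  {Alder} + {Spruce, Milton, Vale}: 40 + 70 = 110
  {Spruce, Alder} + {Milton, Vale}: 44 + 70 = 114
  {Milton, Alder} + {Spruce, Vale}: 74 + 46 = 120
  … (7 splits in total)
Best: vehicle 1 Easton → Spruce → Easton = 18; vehicle 2 Easton → Alder → Milton → Vale → Easton = 74; combined 92.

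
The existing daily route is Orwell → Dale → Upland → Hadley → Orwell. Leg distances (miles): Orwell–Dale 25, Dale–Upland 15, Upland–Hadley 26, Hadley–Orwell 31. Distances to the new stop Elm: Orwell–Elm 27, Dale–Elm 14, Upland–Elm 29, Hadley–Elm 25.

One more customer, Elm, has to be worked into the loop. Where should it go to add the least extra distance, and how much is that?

Minimum extra distance: 16 miles, inserting Elm between Orwell and Dale.

Insertion cost between consecutive stops i–j is d(i,Elm) + d(Elm,j) − d(i,j):
  between Orwell and Dale: 27 + 14 − 25 = 16
  between Dale and Upland: 14 + 29 − 15 = 28
  between Upland and Hadley: 29 + 25 − 26 = 28
  between Hadley and Orwell: 25 + 27 − 31 = 21
Cheapest insertion is between Orwell and Dale, adding 16.
New total = 97 + 16 = 113.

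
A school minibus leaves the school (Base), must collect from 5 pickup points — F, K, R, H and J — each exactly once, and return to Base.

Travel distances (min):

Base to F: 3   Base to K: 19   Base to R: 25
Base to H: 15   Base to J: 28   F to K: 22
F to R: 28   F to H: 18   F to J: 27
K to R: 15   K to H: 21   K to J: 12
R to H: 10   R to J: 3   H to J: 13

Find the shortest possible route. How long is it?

Minimum total distance: 65 min.

With 5 stops there are 5!/2 = 60 distinct round trips (a route and its reverse cost the same).
Base - F - K - R - H - J - Base: 3+22+15+10+13+28 = 91
Base - F - K - R - J - H - Base: 3+22+15+3+13+15 = 71
Base - F - K - H - R - J - Base: 3+22+21+10+3+28 = 87
Base - F - K - H - J - R - Base: 3+22+21+13+3+25 = 87
Base - F - K - J - R - H - Base: 3+22+12+3+10+15 = 65
Base - F - K - J - H - R - Base: 3+22+12+13+10+25 = 85
Base - F - R - K - H - J - Base: 3+28+15+21+13+28 = 108
Base - F - R - K - J - H - Base: 3+28+15+12+13+15 = 86
Base - F - R - H - K - J - Base: 3+28+10+21+12+28 = 102
Base - F - R - H - J - K - Base: 3+28+10+13+12+19 = 85
Base - F - R - J - K - H - Base: 3+28+3+12+21+15 = 82
Base - F - R - J - H - K - Base: 3+28+3+13+21+19 = 87
Base - F - H - K - R - J - Base: 3+18+21+15+3+28 = 88
Base - F - H - K - J - R - Base: 3+18+21+12+3+25 = 82
… (46 more)
The minimum is 65.
One optimal route: Base → F → K → J → R → H → Base (or its reverse).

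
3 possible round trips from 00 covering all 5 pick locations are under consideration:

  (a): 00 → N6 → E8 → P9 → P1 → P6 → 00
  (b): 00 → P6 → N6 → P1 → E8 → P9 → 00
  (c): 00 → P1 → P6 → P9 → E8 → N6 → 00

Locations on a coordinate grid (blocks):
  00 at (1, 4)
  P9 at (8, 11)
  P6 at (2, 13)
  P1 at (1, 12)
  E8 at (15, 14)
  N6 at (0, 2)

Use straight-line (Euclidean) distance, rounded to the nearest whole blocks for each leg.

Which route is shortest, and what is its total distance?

(a): 2 + 19 + 8 + 7 + 1 + 9 = 46
(b): 9 + 11 + 10 + 14 + 8 + 10 = 62
(c): 8 + 1 + 6 + 8 + 19 + 2 = 44

Shortest is (c), total 44 blocks.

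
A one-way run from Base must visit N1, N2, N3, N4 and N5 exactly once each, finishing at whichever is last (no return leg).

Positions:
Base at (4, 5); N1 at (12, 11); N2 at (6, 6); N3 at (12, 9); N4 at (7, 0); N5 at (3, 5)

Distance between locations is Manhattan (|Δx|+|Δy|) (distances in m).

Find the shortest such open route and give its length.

Shortest open route: 28 m.

There are 5! = 120 possible orderings.
Base → N1 → N2 → N3 → N4 → N5: 14+11+9+14+9 = 57
Base → N1 → N2 → N3 → N5 → N4: 14+11+9+13+9 = 56
Base → N1 → N2 → N4 → N3 → N5: 14+11+7+14+13 = 59
Base → N1 → N2 → N4 → N5 → N3: 14+11+7+9+13 = 54
Base → N1 → N2 → N5 → N3 → N4: 14+11+4+13+14 = 56
Base → N1 → N2 → N5 → N4 → N3: 14+11+4+9+14 = 52
Base → N1 → N3 → N2 → N4 → N5: 14+2+9+7+9 = 41
Base → N1 → N3 → N2 → N5 → N4: 14+2+9+4+9 = 38
Base → N1 → N3 → N4 → N2 → N5: 14+2+14+7+4 = 41
Base → N1 → N3 → N4 → N5 → N2: 14+2+14+9+4 = 43
Base → N1 → N3 → N5 → N2 → N4: 14+2+13+4+7 = 40
Base → N1 → N3 → N5 → N4 → N2: 14+2+13+9+7 = 45
Base → N1 → N4 → N2 → N3 → N5: 14+16+7+9+13 = 59
Base → N1 → N4 → N2 → N5 → N3: 14+16+7+4+13 = 54
… (106 more)
Base → N5 → N2 → N4 → N3 → N1: 1+4+7+14+2 = 28  ← best
The minimum is 28.
One shortest path: Base → N5 → N2 → N4 → N3 → N1.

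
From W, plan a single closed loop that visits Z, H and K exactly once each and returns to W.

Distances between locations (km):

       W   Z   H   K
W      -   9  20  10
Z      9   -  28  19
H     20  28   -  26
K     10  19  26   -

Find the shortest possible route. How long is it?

With 3 stops there are 3!/2 = 3 distinct round trips (a route and its reverse cost the same).
W - Z - H - K - W: 9+28+26+10 = 73
W - Z - K - H - W: 9+19+26+20 = 74
W - H - Z - K - W: 20+28+19+10 = 77
The minimum is 73.
One optimal route: W → Z → H → K → W (or its reverse).

Shortest round trip = 73 km.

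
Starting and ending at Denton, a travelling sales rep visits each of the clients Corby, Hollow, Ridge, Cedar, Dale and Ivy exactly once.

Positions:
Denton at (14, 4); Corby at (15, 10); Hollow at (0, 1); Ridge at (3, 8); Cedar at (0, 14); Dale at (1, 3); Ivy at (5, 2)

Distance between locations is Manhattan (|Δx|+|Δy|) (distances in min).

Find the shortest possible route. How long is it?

Denton → Corby → Hollow → Ridge → Cedar → Dale → Ivy → Denton: 7+24+10+9+12+5+11 = 78
Denton → Corby → Hollow → Ridge → Cedar → Ivy → Dale → Denton: 7+24+10+9+17+5+14 = 86
Denton → Corby → Hollow → Ridge → Dale → Cedar → Ivy → Denton: 7+24+10+7+12+17+11 = 88
Denton → Corby → Hollow → Ridge → Dale → Ivy → Cedar → Denton: 7+24+10+7+5+17+24 = 94
Denton → Corby → Hollow → Ridge → Ivy → Cedar → Dale → Denton: 7+24+10+8+17+12+14 = 92
Denton → Corby → Hollow → Ridge → Ivy → Dale → Cedar → Denton: 7+24+10+8+5+12+24 = 90
Denton → Corby → Hollow → Cedar → Ridge → Dale → Ivy → Denton: 7+24+13+9+7+5+11 = 76
Denton → Corby → Hollow → Cedar → Ridge → Ivy → Dale → Denton: 7+24+13+9+8+5+14 = 80
… (352 more)
Denton → Corby → Ridge → Cedar → Hollow → Dale → Ivy → Denton: 7+14+9+13+3+5+11 = 62  ← best
The minimum is 62.
One optimal route: Denton → Corby → Ridge → Cedar → Hollow → Dale → Ivy → Denton (or its reverse).

62 min — the shortest possible round trip.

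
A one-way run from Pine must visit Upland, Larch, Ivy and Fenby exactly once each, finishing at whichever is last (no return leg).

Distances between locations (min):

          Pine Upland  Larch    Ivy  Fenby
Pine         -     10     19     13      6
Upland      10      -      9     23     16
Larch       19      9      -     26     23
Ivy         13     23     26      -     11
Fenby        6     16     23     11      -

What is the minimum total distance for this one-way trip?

Minimum one-way distance = 49 min.

There are 4! = 24 possible orderings.
Pine - Upland - Larch - Ivy - Fenby: 10+9+26+11 = 56
Pine - Upland - Larch - Fenby - Ivy: 10+9+23+11 = 53
Pine - Upland - Ivy - Larch - Fenby: 10+23+26+23 = 82
Pine - Upland - Ivy - Fenby - Larch: 10+23+11+23 = 67
Pine - Upland - Fenby - Larch - Ivy: 10+16+23+26 = 75
Pine - Upland - Fenby - Ivy - Larch: 10+16+11+26 = 63
Pine - Larch - Upland - Ivy - Fenby: 19+9+23+11 = 62
Pine - Larch - Upland - Fenby - Ivy: 19+9+16+11 = 55
Pine - Larch - Ivy - Upland - Fenby: 19+26+23+16 = 84
Pine - Larch - Ivy - Fenby - Upland: 19+26+11+16 = 72
Pine - Larch - Fenby - Upland - Ivy: 19+23+16+23 = 81
Pine - Larch - Fenby - Ivy - Upland: 19+23+11+23 = 76
Pine - Ivy - Upland - Larch - Fenby: 13+23+9+23 = 68
Pine - Ivy - Upland - Fenby - Larch: 13+23+16+23 = 75
… (10 more)
Pine - Ivy - Fenby - Upland - Larch: 13+11+16+9 = 49  ← best
The minimum is 49.
One shortest path: Pine → Ivy → Fenby → Upland → Larch.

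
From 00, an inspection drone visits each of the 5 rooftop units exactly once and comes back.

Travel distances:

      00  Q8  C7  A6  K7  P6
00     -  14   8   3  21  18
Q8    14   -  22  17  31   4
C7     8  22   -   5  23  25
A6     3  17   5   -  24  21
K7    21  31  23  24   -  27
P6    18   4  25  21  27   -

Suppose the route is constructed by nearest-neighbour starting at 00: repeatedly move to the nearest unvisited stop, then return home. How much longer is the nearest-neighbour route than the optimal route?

The nearest-neighbour route is 6 longer than optimal.

00: A6=3, C7=8, Q8=14, P6=18, K7=21 ⇒ A6
A6: C7=5, Q8=17, P6=21, K7=24 ⇒ C7
C7: Q8=22, K7=23, P6=25 ⇒ Q8
Q8: P6=4, K7=31 ⇒ P6
P6: K7=27 ⇒ K7
NN route 00 → A6 → C7 → Q8 → P6 → K7 → 00 costs 82.
Optimal: 00 → Q8 → P6 → K7 → C7 → A6 → 00 costs 76 (by enumerating all 60 distinct tours).
Excess = 82 − 76 = 6.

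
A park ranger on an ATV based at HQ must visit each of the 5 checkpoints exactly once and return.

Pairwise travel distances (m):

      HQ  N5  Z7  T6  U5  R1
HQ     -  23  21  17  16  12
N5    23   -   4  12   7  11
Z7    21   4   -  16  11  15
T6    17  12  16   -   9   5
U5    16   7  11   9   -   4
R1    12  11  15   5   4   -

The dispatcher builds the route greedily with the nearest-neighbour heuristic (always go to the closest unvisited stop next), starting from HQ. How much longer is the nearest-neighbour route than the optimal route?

2 m longer than the optimal tour.

HQ: R1=12, U5=16, T6=17, Z7=21, N5=23 ⇒ R1
R1: U5=4, T6=5, N5=11, Z7=15 ⇒ U5
U5: N5=7, T6=9, Z7=11 ⇒ N5
N5: Z7=4, T6=12 ⇒ Z7
Z7: T6=16 ⇒ T6
NN route HQ → R1 → U5 → N5 → Z7 → T6 → HQ costs 60.
Optimal: HQ → Z7 → N5 → U5 → T6 → R1 → HQ costs 58 (by enumerating all 60 distinct tours).
Excess = 60 − 58 = 2.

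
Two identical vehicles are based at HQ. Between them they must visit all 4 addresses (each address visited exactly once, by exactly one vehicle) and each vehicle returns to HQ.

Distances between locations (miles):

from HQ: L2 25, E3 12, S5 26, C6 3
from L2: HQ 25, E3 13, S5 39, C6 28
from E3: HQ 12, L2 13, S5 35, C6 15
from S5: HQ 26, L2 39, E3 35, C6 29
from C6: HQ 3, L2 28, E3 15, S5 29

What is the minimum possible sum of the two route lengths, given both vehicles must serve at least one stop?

96 miles — the smallest possible combined total.

Check every non-empty split of the stops between the two vehicles; for each half take its own optimal tour:
  {L2} + {E3, S5, C6}: 50 + 79 = 129
  {E3} + {L2, S5, C6}: 24 + 96 = 120
  {L2, E3} + {S5, C6}: 50 + 58 = 108
  {S5} + {L2, E3, C6}: 52 + 56 = 108
  {L2, S5} + {E3, C6}: 90 + 30 = 120
  {E3, S5} + {L2, C6}: 73 + 56 = 129
  … (7 splits in total)
  {L2, E3, S5} + {C6}: 90 + 6 = 96  ← best
Best: vehicle 1 HQ → E3 → L2 → S5 → HQ = 90; vehicle 2 HQ → C6 → HQ = 6; combined 96.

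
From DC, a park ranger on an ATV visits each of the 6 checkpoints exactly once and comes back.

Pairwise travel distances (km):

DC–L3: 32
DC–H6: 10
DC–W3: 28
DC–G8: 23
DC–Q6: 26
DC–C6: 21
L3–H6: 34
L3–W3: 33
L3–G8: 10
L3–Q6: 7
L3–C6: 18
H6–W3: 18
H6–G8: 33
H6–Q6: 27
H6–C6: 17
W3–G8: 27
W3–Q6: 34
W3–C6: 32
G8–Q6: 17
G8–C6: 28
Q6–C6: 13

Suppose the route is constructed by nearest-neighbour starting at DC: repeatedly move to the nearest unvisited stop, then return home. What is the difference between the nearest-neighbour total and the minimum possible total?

Excess over optimum: 6 km.

From DC: H6=10, C6=21, G8=23, Q6=26, W3=28, L3=32 → choose H6 (10).
From H6: C6=17, W3=18, Q6=27, G8=33, L3=34 → choose C6 (17).
From C6: Q6=13, L3=18, G8=28, W3=32 → choose Q6 (13).
From Q6: L3=7, G8=17, W3=34 → choose L3 (7).
From L3: G8=10, W3=33 → choose G8 (10).
From G8: W3=27 → choose W3 (27).
NN route DC → H6 → C6 → Q6 → L3 → G8 → W3 → DC costs 112.
Optimal: DC → H6 → W3 → G8 → L3 → Q6 → C6 → DC costs 106 (by enumerating all 360 distinct tours).
Excess = 112 − 106 = 6.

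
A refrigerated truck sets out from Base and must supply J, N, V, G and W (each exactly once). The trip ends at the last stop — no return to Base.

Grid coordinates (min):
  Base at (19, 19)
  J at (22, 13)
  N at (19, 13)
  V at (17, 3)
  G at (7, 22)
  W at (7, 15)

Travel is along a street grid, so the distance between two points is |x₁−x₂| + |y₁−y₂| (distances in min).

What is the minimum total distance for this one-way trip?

There are 5! = 120 possible orderings.
Base - J - N - V - G - W: 9+3+12+29+7 = 60
Base - J - N - V - W - G: 9+3+12+22+7 = 53
Base - J - N - G - V - W: 9+3+21+29+22 = 84
Base - J - N - G - W - V: 9+3+21+7+22 = 62
Base - J - N - W - V - G: 9+3+14+22+29 = 77
Base - J - N - W - G - V: 9+3+14+7+29 = 62
Base - J - V - N - G - W: 9+15+12+21+7 = 64
Base - J - V - N - W - G: 9+15+12+14+7 = 57
Base - J - V - G - N - W: 9+15+29+21+14 = 88
Base - J - V - G - W - N: 9+15+29+7+14 = 74
Base - J - V - W - N - G: 9+15+22+14+21 = 81
Base - J - V - W - G - N: 9+15+22+7+21 = 74
Base - J - G - N - V - W: 9+24+21+12+22 = 88
Base - J - G - N - W - V: 9+24+21+14+22 = 90
… (106 more)
The minimum is 53.
One shortest path: Base → J → N → V → W → G.

Minimum one-way distance = 53 min.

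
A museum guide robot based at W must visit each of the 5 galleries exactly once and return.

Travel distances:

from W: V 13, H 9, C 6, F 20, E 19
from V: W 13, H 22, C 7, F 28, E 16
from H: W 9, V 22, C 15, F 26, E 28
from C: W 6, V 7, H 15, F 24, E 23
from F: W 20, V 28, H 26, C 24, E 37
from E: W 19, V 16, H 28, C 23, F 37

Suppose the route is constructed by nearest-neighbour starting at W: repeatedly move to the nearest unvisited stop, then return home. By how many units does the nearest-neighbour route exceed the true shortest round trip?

The nearest-neighbour route is 2 longer than optimal.

W: C=6, H=9, V=13, E=19, F=20 ⇒ C
C: V=7, H=15, E=23, F=24 ⇒ V
V: E=16, H=22, F=28 ⇒ E
E: H=28, F=37 ⇒ H
H: F=26 ⇒ F
NN route W → C → V → E → H → F → W costs 103.
Optimal: W → H → F → C → V → E → W costs 101 (by enumerating all 60 distinct tours).
Excess = 103 − 101 = 2.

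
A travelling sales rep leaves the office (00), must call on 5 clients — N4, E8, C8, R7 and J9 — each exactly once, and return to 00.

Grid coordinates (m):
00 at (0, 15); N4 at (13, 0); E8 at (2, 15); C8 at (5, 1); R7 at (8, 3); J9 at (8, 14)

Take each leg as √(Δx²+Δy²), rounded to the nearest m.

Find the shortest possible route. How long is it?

There are 60 distinct closed tours to check (reversals are equivalent).
00 - N4 - E8 - C8 - R7 - J9 - 00: 20+19+14+4+11+8 = 76
00 - N4 - E8 - C8 - J9 - R7 - 00: 20+19+14+13+11+14 = 91
00 - N4 - E8 - R7 - C8 - J9 - 00: 20+19+13+4+13+8 = 77
00 - N4 - E8 - R7 - J9 - C8 - 00: 20+19+13+11+13+15 = 91
00 - N4 - E8 - J9 - C8 - R7 - 00: 20+19+6+13+4+14 = 76
00 - N4 - E8 - J9 - R7 - C8 - 00: 20+19+6+11+4+15 = 75
00 - N4 - C8 - E8 - R7 - J9 - 00: 20+8+14+13+11+8 = 74
00 - N4 - C8 - E8 - J9 - R7 - 00: 20+8+14+6+11+14 = 73
00 - N4 - C8 - R7 - E8 - J9 - 00: 20+8+4+13+6+8 = 59
00 - N4 - C8 - R7 - J9 - E8 - 00: 20+8+4+11+6+2 = 51
00 - N4 - C8 - J9 - E8 - R7 - 00: 20+8+13+6+13+14 = 74
00 - N4 - C8 - J9 - R7 - E8 - 00: 20+8+13+11+13+2 = 67
00 - N4 - R7 - E8 - C8 - J9 - 00: 20+6+13+14+13+8 = 74
00 - N4 - R7 - E8 - J9 - C8 - 00: 20+6+13+6+13+15 = 73
… (46 more)
00 - E8 - J9 - N4 - R7 - C8 - 00: 2+6+15+6+4+15 = 48  ← best
The minimum is 48.
One optimal route: 00 → E8 → J9 → N4 → R7 → C8 → 00 (or its reverse).

48 m — the shortest possible round trip.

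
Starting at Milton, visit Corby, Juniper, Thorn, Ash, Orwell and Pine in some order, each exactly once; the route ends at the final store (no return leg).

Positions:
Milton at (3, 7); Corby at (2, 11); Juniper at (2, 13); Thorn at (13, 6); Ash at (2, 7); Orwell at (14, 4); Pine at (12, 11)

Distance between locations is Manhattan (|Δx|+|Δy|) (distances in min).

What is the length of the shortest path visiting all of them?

28 min — the minimum one-way total.

There are 6! = 720 possible orderings.
Milton - Corby - Juniper - Thorn - Ash - Orwell - Pine: 5+2+18+12+15+9 = 61
Milton - Corby - Juniper - Thorn - Ash - Pine - Orwell: 5+2+18+12+14+9 = 60
Milton - Corby - Juniper - Thorn - Orwell - Ash - Pine: 5+2+18+3+15+14 = 57
Milton - Corby - Juniper - Thorn - Orwell - Pine - Ash: 5+2+18+3+9+14 = 51
Milton - Corby - Juniper - Thorn - Pine - Ash - Orwell: 5+2+18+6+14+15 = 60
Milton - Corby - Juniper - Thorn - Pine - Orwell - Ash: 5+2+18+6+9+15 = 55
Milton - Corby - Juniper - Ash - Thorn - Orwell - Pine: 5+2+6+12+3+9 = 37
Milton - Corby - Juniper - Ash - Thorn - Pine - Orwell: 5+2+6+12+6+9 = 40
… (712 more)
Milton - Ash - Corby - Juniper - Pine - Thorn - Orwell: 1+4+2+12+6+3 = 28  ← best
The minimum is 28.
One shortest path: Milton → Ash → Corby → Juniper → Pine → Thorn → Orwell.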